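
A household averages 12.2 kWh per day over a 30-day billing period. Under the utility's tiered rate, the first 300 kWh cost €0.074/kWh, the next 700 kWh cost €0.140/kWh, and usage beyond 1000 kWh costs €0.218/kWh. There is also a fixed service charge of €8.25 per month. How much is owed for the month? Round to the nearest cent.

€39.69

Usage = 12.2 kWh/day × 30 days = 366 kWh
First 300 kWh × €0.074 = €22.20
Next 66 kWh × €0.140 = €9.24
Remaining tier: 0 kWh (not reached)
Energy charge = €31.44; + service €8.25 = €39.69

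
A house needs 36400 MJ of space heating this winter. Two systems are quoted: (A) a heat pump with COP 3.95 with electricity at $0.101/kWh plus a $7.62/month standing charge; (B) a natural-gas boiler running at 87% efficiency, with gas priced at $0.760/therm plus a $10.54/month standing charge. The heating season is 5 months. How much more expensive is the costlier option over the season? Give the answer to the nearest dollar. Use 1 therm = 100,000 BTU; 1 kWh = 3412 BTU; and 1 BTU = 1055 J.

$57

Heat load = 36400 MJ = 36,400,000,000 J / 1055 = 34,502,370 BTU
Gas: input = 34,502,370 / 0.87 = 39,657,896 BTU = 396.6 therm → 396.6 × $0.760 = $301.40; + 5 × $10.54 standing = $354.10
Heat pump: 34,502,370 BTU / 3412 = 10,110 kWh heat; / 3.95 = 2,560 kWh in → × $0.101 = $258.56; + 5 × $7.62 standing = $296.66
Difference = |$354.10 − $296.66| = $57.44 ≈ $57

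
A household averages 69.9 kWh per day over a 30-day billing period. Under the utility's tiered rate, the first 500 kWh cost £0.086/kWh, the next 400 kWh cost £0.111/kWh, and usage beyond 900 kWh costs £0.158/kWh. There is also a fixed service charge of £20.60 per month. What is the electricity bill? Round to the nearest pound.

£297

Usage = 69.9 kWh/day × 30 days = 2097 kWh
First 500 kWh × £0.086 = £43.00
Next 400 kWh × £0.111 = £44.40
Remaining 1197 kWh × £0.158 = £189.13
Energy charge = £276.53; + service £20.60 = £297.13 ≈ £297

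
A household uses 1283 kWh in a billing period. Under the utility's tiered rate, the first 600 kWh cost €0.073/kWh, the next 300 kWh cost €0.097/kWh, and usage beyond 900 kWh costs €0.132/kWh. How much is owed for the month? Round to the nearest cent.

First 600 kWh × €0.073 = €43.80
Next 300 kWh × €0.097 = €29.10
Remaining 383 kWh × €0.132 = €50.56
Total = €123.46

€123.46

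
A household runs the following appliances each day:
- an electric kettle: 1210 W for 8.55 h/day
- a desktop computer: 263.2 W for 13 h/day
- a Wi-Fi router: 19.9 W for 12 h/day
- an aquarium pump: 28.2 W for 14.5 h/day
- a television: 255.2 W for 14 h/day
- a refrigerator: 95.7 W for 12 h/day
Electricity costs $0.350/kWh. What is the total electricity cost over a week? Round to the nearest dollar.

$47

electric kettle: 1210 W × 8.55 h × 7 d = 72,418 Wh = 72.42 kWh
desktop computer: 263.2 W × 13 h × 7 d = 23,951 Wh = 23.95 kWh
Wi-Fi router: 19.9 W × 12 h × 7 d = 1,672 Wh = 1.672 kWh
aquarium pump: 28.2 W × 14.5 h × 7 d = 2,862 Wh = 2.862 kWh
television: 255.2 W × 14 h × 7 d = 25,010 Wh = 25.01 kWh
refrigerator: 95.7 W × 12 h × 7 d = 8,039 Wh = 8.039 kWh
Total energy = 72.42 + 23.95 + 1.672 + 2.862 + 25.01 + 8.039 = 134 kWh
Cost = 134 kWh × $0.350 = $46.88 ≈ $47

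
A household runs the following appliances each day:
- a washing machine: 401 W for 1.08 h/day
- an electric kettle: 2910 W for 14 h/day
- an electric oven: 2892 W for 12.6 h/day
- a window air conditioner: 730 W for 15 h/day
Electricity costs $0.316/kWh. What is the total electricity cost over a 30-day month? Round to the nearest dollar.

washing machine: 401 W × 1.08 h × 30 d = 12,992 Wh = 12.99 kWh
electric kettle: 2910 W × 14 h × 30 d = 1,222,200 Wh = 1,222 kWh
electric oven: 2892 W × 12.6 h × 30 d = 1,093,176 Wh = 1,093 kWh
window air conditioner: 730 W × 15 h × 30 d = 328,500 Wh = 328.5 kWh
Total energy = 12.99 + 1,222 + 1,093 + 328.5 = 2,657 kWh
Cost = 2,657 kWh × $0.316 = $839.57 ≈ $840

$840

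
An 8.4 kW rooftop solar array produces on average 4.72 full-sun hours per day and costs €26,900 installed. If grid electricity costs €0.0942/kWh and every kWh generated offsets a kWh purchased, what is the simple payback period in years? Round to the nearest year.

20 years

Daily generation = 8.4 kW × 4.72 h = 39.65 kWh
Annual generation = 39.65 × 365 = 14472 kWh
Annual savings = 14472 × €0.0942 = €1,363.22
Payback = €26,900 / €1,363.22 = 19.7 years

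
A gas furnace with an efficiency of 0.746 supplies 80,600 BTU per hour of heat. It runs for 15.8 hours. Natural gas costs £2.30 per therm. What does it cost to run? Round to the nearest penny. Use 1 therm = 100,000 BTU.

Heat delivered = 80,600 BTU/h × 15.8 h = 1,273,480 BTU
Gas input = 1,273,480 / 0.746 = 1,707,078 BTU
= 1,707,078 / 100,000 = 17.07 therm
Cost = 17.07 × £2.30/therm = £39.26

£39.26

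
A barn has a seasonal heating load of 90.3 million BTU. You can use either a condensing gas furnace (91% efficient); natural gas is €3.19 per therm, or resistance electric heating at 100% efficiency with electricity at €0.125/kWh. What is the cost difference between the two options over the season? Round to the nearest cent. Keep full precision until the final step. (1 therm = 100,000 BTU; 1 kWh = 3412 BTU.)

Heat load = 90.3 × 10⁶ BTU = 90,300,000 BTU
Gas: input = 90,300,000 / 0.91 = 99,230,769 BTU = 992.3 therm → 992.3 × €3.19 = €3,165.46
Electric: 90,300,000 BTU / 3412 = 26,470 kWh → × €0.125 = €3,308.18
Difference = |€3,165.46 − €3,308.18| = €142.72

€142.72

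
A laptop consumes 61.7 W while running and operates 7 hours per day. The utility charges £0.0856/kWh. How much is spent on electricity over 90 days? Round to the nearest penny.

£3.33

Energy = 61.7 W × 7 h/day × 90 days = 38,871 Wh = 38.87 kWh
Cost = 38.87 kWh × £0.0856/kWh = £3.33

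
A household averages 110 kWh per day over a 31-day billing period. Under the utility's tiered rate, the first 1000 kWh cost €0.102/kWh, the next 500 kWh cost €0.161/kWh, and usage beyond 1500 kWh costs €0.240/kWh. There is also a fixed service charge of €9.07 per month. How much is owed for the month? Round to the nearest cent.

€649.97

Usage = 110 kWh/day × 31 days = 3410 kWh
First 1000 kWh × €0.102 = €102.00
Next 500 kWh × €0.161 = €80.50
Remaining 1910 kWh × €0.240 = €458.40
Energy charge = €640.90; + service €9.07 = €649.97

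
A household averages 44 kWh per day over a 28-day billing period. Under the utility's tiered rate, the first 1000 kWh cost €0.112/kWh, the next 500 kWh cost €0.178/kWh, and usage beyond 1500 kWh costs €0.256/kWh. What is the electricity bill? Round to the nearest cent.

Usage = 44 kWh/day × 28 days = 1232 kWh
First 1000 kWh × €0.112 = €112.00
Next 232 kWh × €0.178 = €41.30
Remaining tier: 0 kWh (not reached)
Total = €153.30

€153.30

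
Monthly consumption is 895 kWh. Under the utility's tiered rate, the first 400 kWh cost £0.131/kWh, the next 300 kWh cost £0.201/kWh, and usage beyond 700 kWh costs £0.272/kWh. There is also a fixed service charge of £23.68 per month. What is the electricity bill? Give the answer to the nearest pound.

£189

First 400 kWh × £0.131 = £52.40
Next 300 kWh × £0.201 = £60.30
Remaining 195 kWh × £0.272 = £53.04
Energy charge = £165.74; + service £23.68 = £189.42 ≈ £189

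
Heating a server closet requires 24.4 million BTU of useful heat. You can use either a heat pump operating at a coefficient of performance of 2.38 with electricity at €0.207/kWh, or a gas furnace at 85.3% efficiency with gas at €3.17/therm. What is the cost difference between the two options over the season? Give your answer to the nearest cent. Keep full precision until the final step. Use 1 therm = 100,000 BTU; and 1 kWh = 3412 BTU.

€284.80

Heat load = 24.4 × 10⁶ BTU = 24,400,000 BTU
Gas: input = 24,400,000 / 0.853 = 28,604,924 BTU = 286 therm → 286 × €3.17 = €906.78
Heat pump: 24,400,000 BTU / 3412 = 7,151 kWh heat; / 2.38 = 3,005 kWh in → × €0.207 = €621.98
Difference = |€906.78 − €621.98| = €284.80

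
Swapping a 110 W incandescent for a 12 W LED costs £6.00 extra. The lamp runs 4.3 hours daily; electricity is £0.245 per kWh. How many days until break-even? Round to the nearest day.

58 days

Power saved = 110 − 12 = 98 W
Daily energy saved = 98 W × 4.3 h = 421.4 Wh = 0.4214 kWh
Daily savings = 0.4214 × £0.245 = £0.1032
Payback = £6.00 / £0.1032 per day = 58.12 days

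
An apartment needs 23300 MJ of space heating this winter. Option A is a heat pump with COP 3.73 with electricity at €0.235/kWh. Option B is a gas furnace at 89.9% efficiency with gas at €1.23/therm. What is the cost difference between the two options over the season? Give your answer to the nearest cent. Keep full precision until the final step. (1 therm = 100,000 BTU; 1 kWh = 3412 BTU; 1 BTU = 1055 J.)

Heat load = 23300 MJ = 23,300,000,000 J / 1055 = 22,085,308 BTU
Gas: input = 22,085,308 / 0.899 = 24,566,527 BTU = 245.7 therm → 245.7 × €1.23 = €302.17
Heat pump: 22,085,308 BTU / 3412 = 6,473 kWh heat; / 3.73 = 1,735 kWh in → × €0.235 = €407.81
Difference = |€302.17 − €407.81| = €105.64

€105.64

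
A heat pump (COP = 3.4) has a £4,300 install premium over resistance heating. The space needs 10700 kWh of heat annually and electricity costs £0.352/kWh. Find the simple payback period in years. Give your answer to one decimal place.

Resistance: 10700 kWh × £0.352 = £3,766.40/yr
Heat pump: 10700 / 3.4 = 3147 kWh in → × £0.352 = £1,107.76/yr
Annual savings = £2,658.64
Payback = £4,300 / £2,658.64 = 1.62 years

1.6 years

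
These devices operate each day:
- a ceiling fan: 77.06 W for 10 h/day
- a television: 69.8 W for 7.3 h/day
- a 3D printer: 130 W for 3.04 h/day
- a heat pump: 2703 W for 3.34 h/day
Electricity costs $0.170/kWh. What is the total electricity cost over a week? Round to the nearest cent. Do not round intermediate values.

$12.74

ceiling fan: 77.06 W × 10 h × 7 d = 5,394 Wh = 5.394 kWh
television: 69.8 W × 7.3 h × 7 d = 3,567 Wh = 3.567 kWh
3D printer: 130 W × 3.04 h × 7 d = 2,766 Wh = 2.766 kWh
heat pump: 2703 W × 3.34 h × 7 d = 63,196 Wh = 63.2 kWh
Total energy = 5.394 + 3.567 + 2.766 + 63.2 = 74.92 kWh
Cost = 74.92 kWh × $0.170 = $12.74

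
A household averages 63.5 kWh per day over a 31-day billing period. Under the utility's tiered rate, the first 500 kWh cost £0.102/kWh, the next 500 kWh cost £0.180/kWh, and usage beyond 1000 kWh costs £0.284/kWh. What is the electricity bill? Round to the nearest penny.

£416.05

Usage = 63.5 kWh/day × 31 days = 1968.5 kWh
First 500 kWh × £0.102 = £51.00
Next 500 kWh × £0.180 = £90.00
Remaining 968.5 kWh × £0.284 = £275.05
Total = £416.05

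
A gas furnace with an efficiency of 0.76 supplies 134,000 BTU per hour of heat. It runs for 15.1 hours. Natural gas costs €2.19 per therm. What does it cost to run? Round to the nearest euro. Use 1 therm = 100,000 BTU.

€58

Heat delivered = 134,000 BTU/h × 15.1 h = 2,023,400 BTU
Gas input = 2,023,400 / 0.76 = 2,662,368 BTU
= 2,662,368 / 100,000 = 26.62 therm
Cost = 26.62 × €2.19/therm = €58.31 ≈ €58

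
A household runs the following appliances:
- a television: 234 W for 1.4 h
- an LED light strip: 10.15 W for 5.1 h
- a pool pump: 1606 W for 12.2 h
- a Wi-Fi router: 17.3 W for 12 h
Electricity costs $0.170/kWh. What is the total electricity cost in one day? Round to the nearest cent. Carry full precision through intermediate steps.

television: 234 W × 1.4 h = 328 Wh = 0.3276 kWh
LED light strip: 10.15 W × 5.1 h = 52 Wh = 0.05176 kWh
pool pump: 1606 W × 12.2 h = 19,593 Wh = 19.59 kWh
Wi-Fi router: 17.3 W × 12 h = 208 Wh = 0.2076 kWh
Total energy = 0.3276 + 0.05176 + 19.59 + 0.2076 = 20.18 kWh
Cost = 20.18 kWh × $0.170 = $3.43

$3.43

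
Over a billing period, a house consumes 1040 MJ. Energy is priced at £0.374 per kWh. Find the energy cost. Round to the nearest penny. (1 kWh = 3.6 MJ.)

£108.04

1040 MJ × (0.27778 kWh/MJ) = 288.9 kWh
Cost = 288.9 kWh × £0.374/kWh = £108.04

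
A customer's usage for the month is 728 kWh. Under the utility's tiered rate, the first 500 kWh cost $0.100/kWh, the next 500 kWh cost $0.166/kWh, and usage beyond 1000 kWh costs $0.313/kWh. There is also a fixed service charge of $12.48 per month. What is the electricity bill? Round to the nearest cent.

$100.33

First 500 kWh × $0.100 = $50.00
Next 228 kWh × $0.166 = $37.85
Remaining tier: 0 kWh (not reached)
Energy charge = $87.85; + service $12.48 = $100.33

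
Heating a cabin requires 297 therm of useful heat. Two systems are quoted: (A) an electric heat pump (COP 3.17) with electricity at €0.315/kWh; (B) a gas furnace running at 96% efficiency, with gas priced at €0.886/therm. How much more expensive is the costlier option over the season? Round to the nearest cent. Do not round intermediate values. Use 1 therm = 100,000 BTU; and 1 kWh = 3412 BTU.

Heat load = 297 therm × 100,000 = 29,700,000 BTU
Gas: input = 29,700,000 / 0.96 = 30,937,500 BTU = 309.4 therm → 309.4 × €0.886 = €274.11
Heat pump: 29,700,000 BTU / 3412 = 8,705 kWh heat; / 3.17 = 2,746 kWh in → × €0.315 = €864.97
Difference = |€274.11 − €864.97| = €590.86

€590.86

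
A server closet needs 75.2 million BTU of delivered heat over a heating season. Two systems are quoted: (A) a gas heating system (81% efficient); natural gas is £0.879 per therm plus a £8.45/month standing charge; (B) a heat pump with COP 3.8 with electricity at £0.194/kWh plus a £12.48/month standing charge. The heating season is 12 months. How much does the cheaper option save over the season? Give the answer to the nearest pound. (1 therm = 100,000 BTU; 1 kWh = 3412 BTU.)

£357

Heat load = 75.2 × 10⁶ BTU = 75,200,000 BTU
Gas: input = 75,200,000 / 0.81 = 92,839,506 BTU = 928.4 therm → 928.4 × £0.879 = £816.06; + 12 × £8.45 standing = £917.46
Heat pump: 75,200,000 BTU / 3412 = 22,040 kWh heat; / 3.8 = 5,800 kWh in → × £0.194 = £1,125.19; + 12 × £12.48 standing = £1,274.95
Difference = |£917.46 − £1,274.95| = £357.49 ≈ £357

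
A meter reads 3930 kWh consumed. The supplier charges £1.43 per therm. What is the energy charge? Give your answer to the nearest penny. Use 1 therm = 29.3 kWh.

£191.81

3930 kWh × (0.03413 therm/kWh) = 134.1 therm
Cost = 134.1 therm × £1.43/therm = £191.81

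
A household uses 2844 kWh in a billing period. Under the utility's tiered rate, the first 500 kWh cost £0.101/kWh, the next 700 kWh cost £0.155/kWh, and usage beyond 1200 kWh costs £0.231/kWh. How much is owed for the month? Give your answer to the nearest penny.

£538.76

First 500 kWh × £0.101 = £50.50
Next 700 kWh × £0.155 = £108.50
Remaining 1644 kWh × £0.231 = £379.76
Total = £538.76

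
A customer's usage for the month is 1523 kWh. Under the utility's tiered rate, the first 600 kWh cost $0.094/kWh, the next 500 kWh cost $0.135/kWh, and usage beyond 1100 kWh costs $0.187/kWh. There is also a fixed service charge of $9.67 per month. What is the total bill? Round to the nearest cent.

$212.67

First 600 kWh × $0.094 = $56.40
Next 500 kWh × $0.135 = $67.50
Remaining 423 kWh × $0.187 = $79.10
Energy charge = $203.00; + service $9.67 = $212.67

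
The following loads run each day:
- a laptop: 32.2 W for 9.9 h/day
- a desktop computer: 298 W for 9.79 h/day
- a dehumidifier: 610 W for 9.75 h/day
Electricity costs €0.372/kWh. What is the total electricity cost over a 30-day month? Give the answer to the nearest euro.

laptop: 32.2 W × 9.9 h × 30 d = 9,563 Wh = 9.563 kWh
desktop computer: 298 W × 9.79 h × 30 d = 87,523 Wh = 87.52 kWh
dehumidifier: 610 W × 9.75 h × 30 d = 178,425 Wh = 178.4 kWh
Total energy = 9.563 + 87.52 + 178.4 = 275.5 kWh
Cost = 275.5 kWh × €0.372 = €102.49 ≈ €102

€102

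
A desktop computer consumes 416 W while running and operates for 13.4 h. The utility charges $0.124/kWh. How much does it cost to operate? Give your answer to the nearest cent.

Energy = 416 W × 13.4 h = 5,574 Wh = 5.574 kWh
Cost = 5.574 kWh × $0.124/kWh = $0.69

$0.69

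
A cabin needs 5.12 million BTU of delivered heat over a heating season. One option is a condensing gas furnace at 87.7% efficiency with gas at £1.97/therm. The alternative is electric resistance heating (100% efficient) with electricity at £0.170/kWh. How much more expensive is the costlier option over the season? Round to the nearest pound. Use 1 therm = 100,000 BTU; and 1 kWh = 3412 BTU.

£140

Heat load = 5.12 × 10⁶ BTU = 5,120,000 BTU
Gas: input = 5,120,000 / 0.877 = 5,838,084 BTU = 58.38 therm → 58.38 × £1.97 = £115.01
Electric: 5,120,000 BTU / 3412 = 1,501 kWh → × £0.170 = £255.10
Difference = |£115.01 − £255.10| = £140.09 ≈ £140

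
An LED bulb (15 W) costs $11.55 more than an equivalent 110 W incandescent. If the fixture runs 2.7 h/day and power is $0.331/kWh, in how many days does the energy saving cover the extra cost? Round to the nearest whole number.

136 days

Power saved = 110 − 15 = 95 W
Daily energy saved = 95 W × 2.7 h = 256.5 Wh = 0.2565 kWh
Daily savings = 0.2565 × $0.331 = $0.0849
Payback = $11.55 / $0.0849 per day = 136 days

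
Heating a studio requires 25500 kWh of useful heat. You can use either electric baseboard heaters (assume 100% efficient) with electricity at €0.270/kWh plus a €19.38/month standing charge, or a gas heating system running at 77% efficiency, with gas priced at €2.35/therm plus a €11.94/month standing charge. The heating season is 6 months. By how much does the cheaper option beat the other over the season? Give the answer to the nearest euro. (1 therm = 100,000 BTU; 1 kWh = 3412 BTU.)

Heat load = 25500 kWh × 3412 = 87,006,000 BTU
Gas: input = 87,006,000 / 0.77 = 112,994,805 BTU = 1,130 therm → 1,130 × €2.35 = €2,655.38; + 6 × €11.94 standing = €2,727.02
Electric: 87,006,000 BTU / 3412 = 25,500 kWh → × €0.270 = €6,885.00; + 6 × €19.38 standing = €7,001.28
Difference = |€2,727.02 − €7,001.28| = €4,274.26 ≈ €4274

€4274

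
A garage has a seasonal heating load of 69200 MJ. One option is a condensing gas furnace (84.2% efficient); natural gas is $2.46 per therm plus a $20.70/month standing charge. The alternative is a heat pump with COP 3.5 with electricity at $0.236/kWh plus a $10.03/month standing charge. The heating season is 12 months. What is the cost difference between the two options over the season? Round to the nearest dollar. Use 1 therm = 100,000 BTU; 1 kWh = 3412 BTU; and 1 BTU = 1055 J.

Heat load = 69200 MJ = 69,200,000,000 J / 1055 = 65,592,417 BTU
Gas: input = 65,592,417 / 0.842 = 77,900,733 BTU = 779 therm → 779 × $2.46 = $1,916.36; + 12 × $20.70 standing = $2,164.76
Heat pump: 65,592,417 BTU / 3412 = 19,220 kWh heat; / 3.5 = 5,493 kWh in → × $0.236 = $1,296.25; + 12 × $10.03 standing = $1,416.61
Difference = |$2,164.76 − $1,416.61| = $748.15 ≈ $748

$748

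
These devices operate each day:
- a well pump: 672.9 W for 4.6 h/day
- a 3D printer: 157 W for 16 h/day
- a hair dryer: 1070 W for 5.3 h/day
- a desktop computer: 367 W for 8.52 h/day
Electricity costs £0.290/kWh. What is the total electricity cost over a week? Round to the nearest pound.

well pump: 672.9 W × 4.6 h × 7 d = 21,667 Wh = 21.67 kWh
3D printer: 157 W × 16 h × 7 d = 17,584 Wh = 17.58 kWh
hair dryer: 1070 W × 5.3 h × 7 d = 39,697 Wh = 39.7 kWh
desktop computer: 367 W × 8.52 h × 7 d = 21,888 Wh = 21.89 kWh
Total energy = 21.67 + 17.58 + 39.7 + 21.89 = 100.8 kWh
Cost = 100.8 kWh × £0.290 = £29.24 ≈ £29

£29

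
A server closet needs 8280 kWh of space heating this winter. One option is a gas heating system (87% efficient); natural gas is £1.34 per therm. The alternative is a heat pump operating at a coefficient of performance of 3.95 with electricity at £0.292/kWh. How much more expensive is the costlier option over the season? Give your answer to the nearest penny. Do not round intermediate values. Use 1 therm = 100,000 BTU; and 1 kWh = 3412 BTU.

Heat load = 8280 kWh × 3412 = 28,251,360 BTU
Gas: input = 28,251,360 / 0.87 = 32,472,828 BTU = 324.7 therm → 324.7 × £1.34 = £435.14
Heat pump: 28,251,360 BTU / 3412 = 8,280 kWh heat; / 3.95 = 2,096 kWh in → × £0.292 = £612.09
Difference = |£435.14 − £612.09| = £176.96

£176.96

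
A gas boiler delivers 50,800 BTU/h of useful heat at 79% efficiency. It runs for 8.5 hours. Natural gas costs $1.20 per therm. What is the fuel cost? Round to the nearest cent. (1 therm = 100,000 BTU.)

$6.56

Heat delivered = 50,800 BTU/h × 8.5 h = 431,800 BTU
Gas input = 431,800 / 0.79 = 546,582 BTU
= 546,582 / 100,000 = 5.466 therm
Cost = 5.466 × $1.20/therm = $6.56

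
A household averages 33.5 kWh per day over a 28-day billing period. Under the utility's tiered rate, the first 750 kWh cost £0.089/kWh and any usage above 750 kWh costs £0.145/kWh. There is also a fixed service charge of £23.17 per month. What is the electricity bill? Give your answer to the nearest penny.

Usage = 33.5 kWh/day × 28 days = 938 kWh
First 750 kWh × £0.089 = £66.75
Remaining 188 kWh × £0.145 = £27.26
Energy charge = £94.01; + service £23.17 = £117.18

£117.18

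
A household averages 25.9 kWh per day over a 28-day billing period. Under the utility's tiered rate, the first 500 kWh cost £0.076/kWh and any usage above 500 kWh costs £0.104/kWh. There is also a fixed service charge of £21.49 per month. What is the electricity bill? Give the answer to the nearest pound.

£83

Usage = 25.9 kWh/day × 28 days = 725.2 kWh
First 500 kWh × £0.076 = £38.00
Remaining 225.2 kWh × £0.104 = £23.42
Energy charge = £61.42; + service £21.49 = £82.91 ≈ £83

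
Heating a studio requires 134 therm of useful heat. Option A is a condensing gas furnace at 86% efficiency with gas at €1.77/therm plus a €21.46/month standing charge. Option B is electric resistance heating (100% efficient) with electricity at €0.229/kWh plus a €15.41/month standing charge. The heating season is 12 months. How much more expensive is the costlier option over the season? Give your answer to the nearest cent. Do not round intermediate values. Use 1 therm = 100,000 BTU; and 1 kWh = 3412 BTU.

Heat load = 134 therm × 100,000 = 13,400,000 BTU
Gas: input = 13,400,000 / 0.86 = 15,581,395 BTU = 155.8 therm → 155.8 × €1.77 = €275.79; + 12 × €21.46 standing = €533.31
Electric: 13,400,000 BTU / 3412 = 3,927 kWh → × €0.229 = €899.36; + 12 × €15.41 standing = €1,084.28
Difference = |€533.31 − €1,084.28| = €550.96

€550.96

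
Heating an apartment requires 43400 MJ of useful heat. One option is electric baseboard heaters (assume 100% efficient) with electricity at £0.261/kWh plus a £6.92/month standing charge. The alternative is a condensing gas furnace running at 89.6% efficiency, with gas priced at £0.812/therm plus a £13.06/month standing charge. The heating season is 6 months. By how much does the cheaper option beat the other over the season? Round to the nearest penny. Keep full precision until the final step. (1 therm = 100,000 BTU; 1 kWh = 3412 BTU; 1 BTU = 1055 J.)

Heat load = 43400 MJ = 43,400,000,000 J / 1055 = 41,137,441 BTU
Gas: input = 41,137,441 / 0.896 = 45,912,322 BTU = 459.1 therm → 459.1 × £0.812 = £372.81; + 6 × £13.06 standing = £451.17
Electric: 41,137,441 BTU / 3412 = 12,060 kWh → × £0.261 = £3,146.80; + 6 × £6.92 standing = £3,188.32
Difference = |£451.17 − £3,188.32| = £2,737.15

£2737.15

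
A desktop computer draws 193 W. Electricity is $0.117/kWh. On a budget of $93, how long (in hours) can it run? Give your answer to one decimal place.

4118.5 h

Energy budget = $93 / $0.117 per kWh = 794.9 kWh = 794,872 Wh
Runtime = 794,872 Wh / 193 W = 4,119 h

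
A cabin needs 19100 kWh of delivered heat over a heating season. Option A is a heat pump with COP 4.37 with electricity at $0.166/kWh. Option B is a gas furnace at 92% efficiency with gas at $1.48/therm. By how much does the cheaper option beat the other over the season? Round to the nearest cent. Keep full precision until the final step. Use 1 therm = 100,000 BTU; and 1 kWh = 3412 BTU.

$322.84

Heat load = 19100 kWh × 3412 = 65,169,200 BTU
Gas: input = 65,169,200 / 0.92 = 70,836,087 BTU = 708.4 therm → 708.4 × $1.48 = $1,048.37
Heat pump: 65,169,200 BTU / 3412 = 19,100 kWh heat; / 4.37 = 4,371 kWh in → × $0.166 = $725.54
Difference = |$1,048.37 − $725.54| = $322.84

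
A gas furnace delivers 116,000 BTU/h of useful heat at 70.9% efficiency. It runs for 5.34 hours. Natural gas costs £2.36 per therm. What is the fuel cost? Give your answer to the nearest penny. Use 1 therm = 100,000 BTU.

£20.62

Heat delivered = 116,000 BTU/h × 5.34 h = 619,440 BTU
Gas input = 619,440 / 0.709 = 873,681 BTU
= 873,681 / 100,000 = 8.737 therm
Cost = 8.737 × £2.36/therm = £20.62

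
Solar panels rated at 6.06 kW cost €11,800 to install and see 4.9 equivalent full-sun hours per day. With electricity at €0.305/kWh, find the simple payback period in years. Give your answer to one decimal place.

Daily generation = 6.06 kW × 4.9 h = 29.69 kWh
Annual generation = 29.69 × 365 = 10838 kWh
Annual savings = 10838 × €0.305 = €3,305.68
Payback = €11,800 / €3,305.68 = 3.57 years

3.6 years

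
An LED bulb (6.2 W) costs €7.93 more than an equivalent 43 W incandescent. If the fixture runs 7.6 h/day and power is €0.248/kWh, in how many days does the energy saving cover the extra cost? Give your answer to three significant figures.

Power saved = 43 − 6.2 = 36.8 W
Daily energy saved = 36.8 W × 7.6 h = 279.7 Wh = 0.27968 kWh
Daily savings = 0.27968 × €0.248 = €0.0694
Payback = €7.93 / €0.0694 per day = 114.3 days

114 days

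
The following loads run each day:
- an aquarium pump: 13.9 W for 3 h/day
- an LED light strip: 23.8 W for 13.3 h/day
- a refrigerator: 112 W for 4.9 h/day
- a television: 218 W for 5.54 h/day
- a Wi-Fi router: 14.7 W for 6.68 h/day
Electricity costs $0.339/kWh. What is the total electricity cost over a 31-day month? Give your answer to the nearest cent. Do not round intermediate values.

$23.26

aquarium pump: 13.9 W × 3 h × 31 d = 1,293 Wh = 1.293 kWh
LED light strip: 23.8 W × 13.3 h × 31 d = 9,813 Wh = 9.813 kWh
refrigerator: 112 W × 4.9 h × 31 d = 17,013 Wh = 17.01 kWh
television: 218 W × 5.54 h × 31 d = 37,439 Wh = 37.44 kWh
Wi-Fi router: 14.7 W × 6.68 h × 31 d = 3,044 Wh = 3.044 kWh
Total energy = 1.293 + 9.813 + 17.01 + 37.44 + 3.044 = 68.6 kWh
Cost = 68.6 kWh × $0.339 = $23.26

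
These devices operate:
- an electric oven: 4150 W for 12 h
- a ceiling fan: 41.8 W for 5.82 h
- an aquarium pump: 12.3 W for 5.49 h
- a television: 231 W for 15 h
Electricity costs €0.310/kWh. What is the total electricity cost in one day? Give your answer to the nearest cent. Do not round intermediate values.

€16.61

electric oven: 4150 W × 12 h = 49,800 Wh = 49.8 kWh
ceiling fan: 41.8 W × 5.82 h = 243 Wh = 0.2433 kWh
aquarium pump: 12.3 W × 5.49 h = 68 Wh = 0.06753 kWh
television: 231 W × 15 h = 3,465 Wh = 3.465 kWh
Total energy = 49.8 + 0.2433 + 0.06753 + 3.465 = 53.58 kWh
Cost = 53.58 kWh × €0.310 = €16.61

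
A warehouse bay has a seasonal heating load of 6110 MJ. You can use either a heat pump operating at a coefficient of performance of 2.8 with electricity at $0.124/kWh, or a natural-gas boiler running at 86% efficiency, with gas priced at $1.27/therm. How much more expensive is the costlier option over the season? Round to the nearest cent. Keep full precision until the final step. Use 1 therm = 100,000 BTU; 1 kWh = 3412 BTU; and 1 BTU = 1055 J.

Heat load = 6110 MJ = 6,110,000,000 J / 1055 = 5,791,469 BTU
Gas: input = 5,791,469 / 0.86 = 6,734,267 BTU = 67.34 therm → 67.34 × $1.27 = $85.53
Heat pump: 5,791,469 BTU / 3412 = 1,697 kWh heat; / 2.8 = 606.2 kWh in → × $0.124 = $75.17
Difference = |$85.53 − $75.17| = $10.36

$10.36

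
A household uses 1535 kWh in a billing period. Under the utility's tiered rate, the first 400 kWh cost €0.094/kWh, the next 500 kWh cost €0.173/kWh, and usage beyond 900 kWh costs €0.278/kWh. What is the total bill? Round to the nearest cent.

€300.63

First 400 kWh × €0.094 = €37.60
Next 500 kWh × €0.173 = €86.50
Remaining 635 kWh × €0.278 = €176.53
Total = €300.63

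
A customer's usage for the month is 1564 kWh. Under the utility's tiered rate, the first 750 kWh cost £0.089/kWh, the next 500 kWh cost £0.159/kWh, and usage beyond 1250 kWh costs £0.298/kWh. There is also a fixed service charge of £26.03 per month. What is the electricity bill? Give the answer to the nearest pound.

£266

First 750 kWh × £0.089 = £66.75
Next 500 kWh × £0.159 = £79.50
Remaining 314 kWh × £0.298 = £93.57
Energy charge = £239.82; + service £26.03 = £265.85 ≈ £266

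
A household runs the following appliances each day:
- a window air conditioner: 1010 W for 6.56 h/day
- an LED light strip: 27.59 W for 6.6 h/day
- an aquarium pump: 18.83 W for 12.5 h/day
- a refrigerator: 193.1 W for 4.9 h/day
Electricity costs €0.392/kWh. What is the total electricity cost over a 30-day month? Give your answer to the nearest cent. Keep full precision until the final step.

€93.95

window air conditioner: 1010 W × 6.56 h × 30 d = 198,768 Wh = 198.8 kWh
LED light strip: 27.59 W × 6.6 h × 30 d = 5,463 Wh = 5.463 kWh
aquarium pump: 18.83 W × 12.5 h × 30 d = 7,061 Wh = 7.061 kWh
refrigerator: 193.1 W × 4.9 h × 30 d = 28,386 Wh = 28.39 kWh
Total energy = 198.8 + 5.463 + 7.061 + 28.39 = 239.7 kWh
Cost = 239.7 kWh × €0.392 = €93.95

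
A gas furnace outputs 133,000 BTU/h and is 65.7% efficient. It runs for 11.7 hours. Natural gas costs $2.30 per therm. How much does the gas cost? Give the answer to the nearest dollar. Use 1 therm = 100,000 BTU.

$54

Heat delivered = 133,000 BTU/h × 11.7 h = 1,556,100 BTU
Gas input = 1,556,100 / 0.657 = 2,368,493 BTU
= 2,368,493 / 100,000 = 23.68 therm
Cost = 23.68 × $2.30/therm = $54.48 ≈ $54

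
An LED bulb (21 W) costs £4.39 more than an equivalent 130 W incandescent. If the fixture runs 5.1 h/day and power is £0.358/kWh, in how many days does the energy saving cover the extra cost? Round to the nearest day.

22 days

Power saved = 130 − 21 = 109 W
Daily energy saved = 109 W × 5.1 h = 555.9 Wh = 0.5559 kWh
Daily savings = 0.5559 × £0.358 = £0.1990
Payback = £4.39 / £0.1990 per day = 22.06 days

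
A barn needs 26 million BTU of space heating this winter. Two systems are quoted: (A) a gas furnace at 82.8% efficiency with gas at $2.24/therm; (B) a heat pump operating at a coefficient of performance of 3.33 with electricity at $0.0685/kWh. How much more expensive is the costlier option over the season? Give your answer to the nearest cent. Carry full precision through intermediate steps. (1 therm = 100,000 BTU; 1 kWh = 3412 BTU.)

$546.63

Heat load = 26 × 10⁶ BTU = 26,000,000 BTU
Gas: input = 26,000,000 / 0.828 = 31,400,966 BTU = 314 therm → 314 × $2.24 = $703.38
Heat pump: 26,000,000 BTU / 3412 = 7,620 kWh heat; / 3.33 = 2,288 kWh in → × $0.0685 = $156.75
Difference = |$703.38 − $156.75| = $546.63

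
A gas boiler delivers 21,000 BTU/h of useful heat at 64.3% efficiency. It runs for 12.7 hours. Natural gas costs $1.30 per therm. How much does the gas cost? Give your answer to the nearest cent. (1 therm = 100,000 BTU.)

Heat delivered = 21,000 BTU/h × 12.7 h = 266,700 BTU
Gas input = 266,700 / 0.643 = 414,774 BTU
= 414,774 / 100,000 = 4.148 therm
Cost = 4.148 × $1.30/therm = $5.39

$5.39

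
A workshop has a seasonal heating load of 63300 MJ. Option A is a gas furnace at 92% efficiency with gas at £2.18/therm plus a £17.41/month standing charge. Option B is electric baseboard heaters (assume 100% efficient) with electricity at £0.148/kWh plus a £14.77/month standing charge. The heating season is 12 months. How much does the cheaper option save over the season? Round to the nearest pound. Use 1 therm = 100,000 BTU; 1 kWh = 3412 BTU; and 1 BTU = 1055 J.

£1149

Heat load = 63300 MJ = 63,300,000,000 J / 1055 = 60,000,000 BTU
Gas: input = 60,000,000 / 0.92 = 65,217,391 BTU = 652.2 therm → 652.2 × £2.18 = £1,421.74; + 12 × £17.41 standing = £1,630.66
Electric: 60,000,000 BTU / 3412 = 17,580 kWh → × £0.148 = £2,602.58; + 12 × £14.77 standing = £2,779.82
Difference = |£1,630.66 − £2,779.82| = £1,149.16 ≈ £1149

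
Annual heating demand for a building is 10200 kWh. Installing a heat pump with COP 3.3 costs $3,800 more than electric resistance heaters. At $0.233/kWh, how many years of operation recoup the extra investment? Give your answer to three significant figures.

Resistance: 10200 kWh × $0.233 = $2,376.60/yr
Heat pump: 10200 / 3.3 = 3091 kWh in → × $0.233 = $720.18/yr
Annual savings = $1,656.42
Payback = $3,800 / $1,656.42 = 2.29 years

2.29 years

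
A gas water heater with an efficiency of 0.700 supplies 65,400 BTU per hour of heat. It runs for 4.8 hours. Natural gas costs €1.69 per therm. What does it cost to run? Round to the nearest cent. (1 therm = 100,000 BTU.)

€7.58

Heat delivered = 65,400 BTU/h × 4.8 h = 313,920 BTU
Gas input = 313,920 / 0.700 = 448,457 BTU
= 448,457 / 100,000 = 4.485 therm
Cost = 4.485 × €1.69/therm = €7.58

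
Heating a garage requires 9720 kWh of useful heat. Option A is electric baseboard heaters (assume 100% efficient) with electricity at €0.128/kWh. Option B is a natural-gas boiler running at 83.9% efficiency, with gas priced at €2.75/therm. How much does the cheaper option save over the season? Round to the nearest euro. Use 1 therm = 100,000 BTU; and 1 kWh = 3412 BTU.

€157

Heat load = 9720 kWh × 3412 = 33,164,640 BTU
Gas: input = 33,164,640 / 0.839 = 39,528,772 BTU = 395.3 therm → 395.3 × €2.75 = €1,087.04
Electric: 33,164,640 BTU / 3412 = 9,720 kWh → × €0.128 = €1,244.16
Difference = |€1,087.04 − €1,244.16| = €157.12 ≈ €157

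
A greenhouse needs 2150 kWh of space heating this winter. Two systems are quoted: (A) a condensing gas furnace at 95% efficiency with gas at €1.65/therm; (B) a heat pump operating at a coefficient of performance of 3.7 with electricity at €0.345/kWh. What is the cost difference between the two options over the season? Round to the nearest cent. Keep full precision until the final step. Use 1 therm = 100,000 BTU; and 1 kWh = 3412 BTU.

€73.06

Heat load = 2150 kWh × 3412 = 7,335,800 BTU
Gas: input = 7,335,800 / 0.95 = 7,721,895 BTU = 77.22 therm → 77.22 × €1.65 = €127.41
Heat pump: 7,335,800 BTU / 3412 = 2,150 kWh heat; / 3.7 = 581.1 kWh in → × €0.345 = €200.47
Difference = |€127.41 − €200.47| = €73.06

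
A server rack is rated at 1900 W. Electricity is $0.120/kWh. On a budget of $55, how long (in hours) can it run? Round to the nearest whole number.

Energy budget = $55 / $0.120 per kWh = 458.3 kWh = 458,333 Wh
Runtime = 458,333 Wh / 1900 W = 241.2 h

241 h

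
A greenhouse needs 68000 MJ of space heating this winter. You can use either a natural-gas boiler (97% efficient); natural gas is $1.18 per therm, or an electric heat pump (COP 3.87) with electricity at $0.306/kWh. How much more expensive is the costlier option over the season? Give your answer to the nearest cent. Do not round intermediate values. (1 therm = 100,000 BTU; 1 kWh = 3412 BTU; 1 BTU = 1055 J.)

Heat load = 68000 MJ = 68,000,000,000 J / 1055 = 64,454,976 BTU
Gas: input = 64,454,976 / 0.970 = 66,448,429 BTU = 664.5 therm → 664.5 × $1.18 = $784.09
Heat pump: 64,454,976 BTU / 3412 = 18,890 kWh heat; / 3.87 = 4,881 kWh in → × $0.306 = $1,493.68
Difference = |$784.09 − $1,493.68| = $709.59

$709.59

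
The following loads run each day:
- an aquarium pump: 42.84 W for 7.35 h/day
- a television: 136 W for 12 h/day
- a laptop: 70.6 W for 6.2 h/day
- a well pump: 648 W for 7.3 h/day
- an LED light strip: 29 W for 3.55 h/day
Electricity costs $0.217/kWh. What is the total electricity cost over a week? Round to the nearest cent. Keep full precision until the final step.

$10.96

aquarium pump: 42.84 W × 7.35 h × 7 d = 2,204 Wh = 2.204 kWh
television: 136 W × 12 h × 7 d = 11,424 Wh = 11.42 kWh
laptop: 70.6 W × 6.2 h × 7 d = 3,064 Wh = 3.064 kWh
well pump: 648 W × 7.3 h × 7 d = 33,113 Wh = 33.11 kWh
LED light strip: 29 W × 3.55 h × 7 d = 721 Wh = 0.7206 kWh
Total energy = 2.204 + 11.42 + 3.064 + 33.11 + 0.7206 = 50.53 kWh
Cost = 50.53 kWh × $0.217 = $10.96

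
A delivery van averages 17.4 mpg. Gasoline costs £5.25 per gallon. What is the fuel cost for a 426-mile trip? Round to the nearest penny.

Fuel = 426 mi / 17.4 mpg = 24.48 gal
Cost = 24.48 gal × £5.25/gal = £128.53

£128.53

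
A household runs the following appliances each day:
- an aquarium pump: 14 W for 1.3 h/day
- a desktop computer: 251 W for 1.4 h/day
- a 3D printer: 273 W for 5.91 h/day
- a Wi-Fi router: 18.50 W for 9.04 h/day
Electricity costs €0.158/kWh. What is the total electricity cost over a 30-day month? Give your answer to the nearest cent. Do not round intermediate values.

€10.19

aquarium pump: 14 W × 1.3 h × 30 d = 546 Wh = 0.546 kWh
desktop computer: 251 W × 1.4 h × 30 d = 10,542 Wh = 10.54 kWh
3D printer: 273 W × 5.91 h × 30 d = 48,403 Wh = 48.4 kWh
Wi-Fi router: 18.50 W × 9.04 h × 30 d = 5,017 Wh = 5.017 kWh
Total energy = 0.546 + 10.54 + 48.4 + 5.017 = 64.51 kWh
Cost = 64.51 kWh × €0.158 = €10.19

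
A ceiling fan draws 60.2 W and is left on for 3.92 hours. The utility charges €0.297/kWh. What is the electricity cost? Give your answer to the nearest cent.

Energy = 60.2 W × 3.92 h = 236 Wh = 0.236 kWh
Cost = 0.236 kWh × €0.297/kWh = €0.07

€0.07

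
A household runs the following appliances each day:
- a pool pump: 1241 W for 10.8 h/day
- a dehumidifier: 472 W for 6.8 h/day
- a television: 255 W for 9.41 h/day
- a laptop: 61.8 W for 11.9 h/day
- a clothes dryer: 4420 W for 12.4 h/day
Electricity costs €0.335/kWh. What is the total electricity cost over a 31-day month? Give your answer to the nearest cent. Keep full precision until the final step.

pool pump: 1241 W × 10.8 h × 31 d = 415,487 Wh = 415.5 kWh
dehumidifier: 472 W × 6.8 h × 31 d = 99,498 Wh = 99.5 kWh
television: 255 W × 9.41 h × 31 d = 74,386 Wh = 74.39 kWh
laptop: 61.8 W × 11.9 h × 31 d = 22,798 Wh = 22.8 kWh
clothes dryer: 4420 W × 12.4 h × 31 d = 1,699,048 Wh = 1,699 kWh
Total energy = 415.5 + 99.5 + 74.39 + 22.8 + 1,699 = 2,311 kWh
Cost = 2,311 kWh × €0.335 = €774.26

€774.26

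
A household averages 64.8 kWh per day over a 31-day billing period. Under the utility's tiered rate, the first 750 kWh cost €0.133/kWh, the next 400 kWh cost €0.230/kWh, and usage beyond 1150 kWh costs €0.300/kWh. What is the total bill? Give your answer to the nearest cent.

Usage = 64.8 kWh/day × 31 days = 2008.8 kWh
First 750 kWh × €0.133 = €99.75
Next 400 kWh × €0.230 = €92.00
Remaining 858.8 kWh × €0.300 = €257.64
Total = €449.39

€449.39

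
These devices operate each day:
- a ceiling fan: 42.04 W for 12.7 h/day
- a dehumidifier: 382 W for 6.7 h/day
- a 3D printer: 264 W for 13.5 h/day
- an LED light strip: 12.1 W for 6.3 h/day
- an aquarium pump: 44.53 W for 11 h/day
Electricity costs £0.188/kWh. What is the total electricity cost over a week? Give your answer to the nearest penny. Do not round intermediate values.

£9.51

ceiling fan: 42.04 W × 12.7 h × 7 d = 3,737 Wh = 3.737 kWh
dehumidifier: 382 W × 6.7 h × 7 d = 17,916 Wh = 17.92 kWh
3D printer: 264 W × 13.5 h × 7 d = 24,948 Wh = 24.95 kWh
LED light strip: 12.1 W × 6.3 h × 7 d = 534 Wh = 0.5336 kWh
aquarium pump: 44.53 W × 11 h × 7 d = 3,429 Wh = 3.429 kWh
Total energy = 3.737 + 17.92 + 24.95 + 0.5336 + 3.429 = 50.56 kWh
Cost = 50.56 kWh × £0.188 = £9.51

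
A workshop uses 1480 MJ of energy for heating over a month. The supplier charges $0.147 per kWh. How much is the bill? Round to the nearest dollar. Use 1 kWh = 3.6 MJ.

1480 MJ × (0.27778 kWh/MJ) = 411.1 kWh
Cost = 411.1 kWh × $0.147/kWh = $60.43 ≈ $60

$60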